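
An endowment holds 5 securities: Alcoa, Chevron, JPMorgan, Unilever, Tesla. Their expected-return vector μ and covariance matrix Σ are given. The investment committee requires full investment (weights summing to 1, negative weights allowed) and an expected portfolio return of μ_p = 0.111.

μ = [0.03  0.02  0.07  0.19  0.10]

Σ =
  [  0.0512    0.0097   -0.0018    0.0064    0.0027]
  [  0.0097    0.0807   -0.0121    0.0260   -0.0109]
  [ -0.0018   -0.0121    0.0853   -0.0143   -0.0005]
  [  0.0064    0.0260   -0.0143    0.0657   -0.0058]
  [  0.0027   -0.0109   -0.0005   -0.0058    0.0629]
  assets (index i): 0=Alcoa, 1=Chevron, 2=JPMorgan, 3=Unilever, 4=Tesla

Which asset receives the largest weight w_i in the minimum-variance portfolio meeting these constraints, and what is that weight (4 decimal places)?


p=Σ⁻¹μ = [0.1838  -0.4535  1.3597  3.5117  1.8380]
q=Σ⁻¹𝟙 = [15.2486  10.7773  16.1343  14.6230  18.5879]
a=μᵀp=0.942640  b=𝟙ᵀp=6.439566  c=𝟙ᵀq=75.371068  D=ac−b²=29.579798
λ₁=(c·0.111−b)/D = (75.371068·0.111−6.439566)/29.579798 = 0.065133
λ₂=(a−b·0.111)/D = (0.942640−6.439566·0.111)/29.579798 = 0.007703
w* = 0.065133·p + 0.007703·q:
  w_0 = 0.065133·0.1838 + 0.007703·15.2486 = 0.1294  (Alcoa)
  w_1 = 0.065133·-0.4535 + 0.007703·10.7773 = 0.0535  (Chevron)
  w_2 = 0.065133·1.3597 + 0.007703·16.1343 = 0.2128  (JPMorgan)
  w_3 = 0.065133·3.5117 + 0.007703·14.6230 = 0.3414  (Unilever)
  w_4 = 0.065133·1.8380 + 0.007703·18.5879 = 0.2629  (Tesla)
Σw_i=1.0000  μᵀw=0.1110
σ²=wᵀΣw=λ₁·μ_p+λ₂ = 0.065133·0.111 + 0.007703 = 0.014933 ≈ 0.0149

Unilever (0.3414)


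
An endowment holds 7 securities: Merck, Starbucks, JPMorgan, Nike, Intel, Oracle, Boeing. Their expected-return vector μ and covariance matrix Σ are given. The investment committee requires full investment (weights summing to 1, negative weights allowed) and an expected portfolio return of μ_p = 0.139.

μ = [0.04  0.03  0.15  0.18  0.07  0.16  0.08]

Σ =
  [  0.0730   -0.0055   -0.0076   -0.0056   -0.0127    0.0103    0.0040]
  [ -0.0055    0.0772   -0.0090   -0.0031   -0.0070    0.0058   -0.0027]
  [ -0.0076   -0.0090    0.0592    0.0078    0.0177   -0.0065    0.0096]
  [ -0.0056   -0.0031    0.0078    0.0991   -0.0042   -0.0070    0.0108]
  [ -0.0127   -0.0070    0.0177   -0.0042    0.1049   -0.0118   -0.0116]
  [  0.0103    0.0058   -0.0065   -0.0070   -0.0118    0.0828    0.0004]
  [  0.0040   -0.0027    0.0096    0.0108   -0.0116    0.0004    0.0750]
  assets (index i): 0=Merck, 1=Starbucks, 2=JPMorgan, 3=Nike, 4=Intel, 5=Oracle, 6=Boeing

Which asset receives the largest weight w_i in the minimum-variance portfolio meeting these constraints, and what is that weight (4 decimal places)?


JPMorgan (0.2883)

x=Σ⁻¹μ = [0.7836  0.7237  2.4177  1.8203  0.7924  2.2380  0.5900]
y=Σ⁻¹𝟙 = [17.3348  17.1120  15.9178  10.5620  13.2032  12.6911  11.4409]
a=μᵀx=1.204109  b=𝟙ᵀx=9.365647  c=𝟙ᵀy=98.261747  D=ac−b²=30.602479
λ₁=(c·0.139−b)/D = (98.261747·0.139−9.365647)/30.602479 = 0.140274
λ₂=(a−b·0.139)/D = (1.204109−9.365647·0.139)/30.602479 = -0.003193
w* = 0.140274·x + -0.003193·y:
  w_0 = 0.140274·0.7836 + -0.003193·17.3348 = 0.0546  (Merck)
  w_1 = 0.140274·0.7237 + -0.003193·17.1120 = 0.0469  (Starbucks)
  w_2 = 0.140274·2.4177 + -0.003193·15.9178 = 0.2883  (JPMorgan)
  w_3 = 0.140274·1.8203 + -0.003193·10.5620 = 0.2216  (Nike)
  w_4 = 0.140274·0.7924 + -0.003193·13.2032 = 0.0690  (Intel)
  w_5 = 0.140274·2.2380 + -0.003193·12.6911 = 0.2734  (Oracle)
  w_6 = 0.140274·0.5900 + -0.003193·11.4409 = 0.0462  (Boeing)
Σw_i=1.0000  μᵀw=0.1390
σ²=wᵀΣw=λ₁·μ_p+λ₂ = 0.140274·0.139 + -0.003193 = 0.016305 ≈ 0.0163


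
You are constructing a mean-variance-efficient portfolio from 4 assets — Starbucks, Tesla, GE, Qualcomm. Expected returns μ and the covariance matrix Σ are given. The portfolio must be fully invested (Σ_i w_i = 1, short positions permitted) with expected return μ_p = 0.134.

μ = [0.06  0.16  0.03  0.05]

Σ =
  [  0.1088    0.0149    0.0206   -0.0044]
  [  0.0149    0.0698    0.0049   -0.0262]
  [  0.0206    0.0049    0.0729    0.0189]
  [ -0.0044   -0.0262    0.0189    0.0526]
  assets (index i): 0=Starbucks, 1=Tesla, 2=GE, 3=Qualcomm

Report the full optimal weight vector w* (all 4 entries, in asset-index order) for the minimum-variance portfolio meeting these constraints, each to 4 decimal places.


0.0170  0.7203  -0.2297  0.4923

u=Σ⁻¹μ = [0.3334  3.3488  -0.6549  2.8818]
v=Σ⁻¹𝟙 = [6.6955  24.3510  2.1723  30.9201]
a=μᵀu=0.680251  b=𝟙ᵀu=5.909068  c=𝟙ᵀv=64.138969  D=ac−b²=8.713513
λ₁=(c·0.134−b)/D = (64.138969·0.134−5.909068)/8.713513 = 0.308206
λ₂=(a−b·0.134)/D = (0.680251−5.909068·0.134)/8.713513 = -0.012804
w* = 0.308206·u + -0.012804·v:
  w_0 = 0.308206·0.3334 + -0.012804·6.6955 = 0.0170  (Starbucks)
  w_1 = 0.308206·3.3488 + -0.012804·24.3510 = 0.7203  (Tesla)
  w_2 = 0.308206·-0.6549 + -0.012804·2.1723 = -0.2297  (GE)
  w_3 = 0.308206·2.8818 + -0.012804·30.9201 = 0.4923  (Qualcomm)
Σw_i=1.0000  μᵀw=0.1340
σ²=wᵀΣw=λ₁·μ_p+λ₂ = 0.308206·0.134 + -0.012804 = 0.028496 ≈ 0.0285


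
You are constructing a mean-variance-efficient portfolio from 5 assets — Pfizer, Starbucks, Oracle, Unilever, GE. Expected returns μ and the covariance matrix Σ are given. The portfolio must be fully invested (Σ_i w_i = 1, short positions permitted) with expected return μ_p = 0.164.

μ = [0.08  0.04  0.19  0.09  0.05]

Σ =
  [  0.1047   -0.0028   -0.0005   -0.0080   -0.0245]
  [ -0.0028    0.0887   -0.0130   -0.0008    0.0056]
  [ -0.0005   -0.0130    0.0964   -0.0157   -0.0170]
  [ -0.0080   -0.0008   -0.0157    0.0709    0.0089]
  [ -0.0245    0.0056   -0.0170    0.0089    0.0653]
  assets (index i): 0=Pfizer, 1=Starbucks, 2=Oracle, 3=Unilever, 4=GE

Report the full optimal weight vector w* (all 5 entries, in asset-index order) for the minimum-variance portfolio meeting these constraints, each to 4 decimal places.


u=Σ⁻¹μ = [1.3206  0.7967  2.6698  1.8126  1.6409]
v=Σ⁻¹𝟙 = [16.7305  13.3139  19.1705  17.4933  23.0559]
a=μᵀu=0.889959  b=𝟙ᵀu=8.240587  c=𝟙ᵀv=89.764075  D=ac−b²=11.979093
λ₁=(c·0.164−b)/D = (89.764075·0.164−8.240587)/11.979093 = 0.541003
λ₂=(a−b·0.164)/D = (0.889959−8.240587·0.164)/11.979093 = -0.038525
w* = 0.541003·u + -0.038525·v:
  w_0 = 0.541003·1.3206 + -0.038525·16.7305 = 0.0699  (Pfizer)
  w_1 = 0.541003·0.7967 + -0.038525·13.3139 = -0.0819  (Starbucks)
  w_2 = 0.541003·2.6698 + -0.038525·19.1705 = 0.7058  (Oracle)
  w_3 = 0.541003·1.8126 + -0.038525·17.4933 = 0.3067  (Unilever)
  w_4 = 0.541003·1.6409 + -0.038525·23.0559 = -0.0005  (GE)
Σw_i=1.0000  μᵀw=0.1640
σ²=wᵀΣw=λ₁·μ_p+λ₂ = 0.541003·0.164 + -0.038525 = 0.050199 ≈ 0.0502

0.0699  -0.0819  0.7058  0.3067  -0.0005


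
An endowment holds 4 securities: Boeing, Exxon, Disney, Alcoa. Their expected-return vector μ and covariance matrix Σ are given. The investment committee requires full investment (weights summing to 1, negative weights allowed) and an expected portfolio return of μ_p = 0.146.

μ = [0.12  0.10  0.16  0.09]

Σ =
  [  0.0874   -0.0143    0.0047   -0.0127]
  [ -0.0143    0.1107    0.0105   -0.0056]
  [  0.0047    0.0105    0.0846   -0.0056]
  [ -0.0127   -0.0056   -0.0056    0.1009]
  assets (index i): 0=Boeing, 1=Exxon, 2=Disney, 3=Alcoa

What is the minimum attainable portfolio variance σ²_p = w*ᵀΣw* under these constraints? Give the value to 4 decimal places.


g=Σ⁻¹μ = [1.6253  1.0098  1.7584  1.2502]
h=Σ⁻¹𝟙 = [14.4758  10.5545  10.5604  12.9047]
a=μᵀg=0.689871  b=𝟙ᵀg=5.643635  c=𝟙ᵀh=48.495437  D=ac−b²=1.604990
λ₁=(c·0.146−b)/D = (48.495437·0.146−5.643635)/1.604990 = 0.895145
λ₂=(a−b·0.146)/D = (0.689871−5.643635·0.146)/1.604990 = -0.083552
w* = 0.895145·g + -0.083552·h:
  w_0 = 0.895145·1.6253 + -0.083552·14.4758 = 0.2454  (Boeing)
  w_1 = 0.895145·1.0098 + -0.083552·10.5545 = 0.0220  (Exxon)
  w_2 = 0.895145·1.7584 + -0.083552·10.5604 = 0.6917  (Disney)
  w_3 = 0.895145·1.2502 + -0.083552·12.9047 = 0.0409  (Alcoa)
Σw_i=1.0000  μᵀw=0.1460
σ²=wᵀΣw=λ₁·μ_p+λ₂ = 0.895145·0.146 + -0.083552 = 0.047140 ≈ 0.0471

0.0471


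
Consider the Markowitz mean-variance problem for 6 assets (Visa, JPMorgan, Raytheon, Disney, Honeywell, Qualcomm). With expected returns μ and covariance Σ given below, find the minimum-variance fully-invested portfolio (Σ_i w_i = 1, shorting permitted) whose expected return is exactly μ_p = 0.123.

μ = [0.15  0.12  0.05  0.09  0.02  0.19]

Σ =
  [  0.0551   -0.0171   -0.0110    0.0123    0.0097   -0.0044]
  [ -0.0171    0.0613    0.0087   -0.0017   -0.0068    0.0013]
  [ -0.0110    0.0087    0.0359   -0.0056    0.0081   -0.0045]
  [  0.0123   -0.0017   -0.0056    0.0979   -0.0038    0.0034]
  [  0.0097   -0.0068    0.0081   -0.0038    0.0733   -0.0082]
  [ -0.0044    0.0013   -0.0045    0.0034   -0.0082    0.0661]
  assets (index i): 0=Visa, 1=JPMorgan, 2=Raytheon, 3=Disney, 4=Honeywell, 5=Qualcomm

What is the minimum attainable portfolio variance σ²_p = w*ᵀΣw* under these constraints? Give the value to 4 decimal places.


u=Σ⁻¹μ = [4.2058  2.7319  2.4819  0.4705  0.0841  3.2559]
v=Σ⁻¹𝟙 = [28.9647  20.7019  33.1085  8.5578  10.7295  19.7943]
a=μᵀu=1.745435  b=𝟙ᵀu=13.230073  c=𝟙ᵀv=121.856685  D=ac−b²=37.658140
λ₁=(c·0.123−b)/D = (121.856685·0.123−13.230073)/37.658140 = 0.046691
λ₂=(a−b·0.123)/D = (1.745435−13.230073·0.123)/37.658140 = 0.003137
w* = 0.046691·u + 0.003137·v:
  w_0 = 0.046691·4.2058 + 0.003137·28.9647 = 0.2872  (Visa)
  w_1 = 0.046691·2.7319 + 0.003137·20.7019 = 0.1925  (JPMorgan)
  w_2 = 0.046691·2.4819 + 0.003137·33.1085 = 0.2197  (Raytheon)
  w_3 = 0.046691·0.4705 + 0.003137·8.5578 = 0.0488  (Disney)
  w_4 = 0.046691·0.0841 + 0.003137·10.7295 = 0.0376  (Honeywell)
  w_5 = 0.046691·3.2559 + 0.003137·19.7943 = 0.2141  (Qualcomm)
Σw_i=1.0000  μᵀw=0.1230
σ²=wᵀΣw=λ₁·μ_p+λ₂ = 0.046691·0.123 + 0.003137 = 0.008880 ≈ 0.0089

0.0089


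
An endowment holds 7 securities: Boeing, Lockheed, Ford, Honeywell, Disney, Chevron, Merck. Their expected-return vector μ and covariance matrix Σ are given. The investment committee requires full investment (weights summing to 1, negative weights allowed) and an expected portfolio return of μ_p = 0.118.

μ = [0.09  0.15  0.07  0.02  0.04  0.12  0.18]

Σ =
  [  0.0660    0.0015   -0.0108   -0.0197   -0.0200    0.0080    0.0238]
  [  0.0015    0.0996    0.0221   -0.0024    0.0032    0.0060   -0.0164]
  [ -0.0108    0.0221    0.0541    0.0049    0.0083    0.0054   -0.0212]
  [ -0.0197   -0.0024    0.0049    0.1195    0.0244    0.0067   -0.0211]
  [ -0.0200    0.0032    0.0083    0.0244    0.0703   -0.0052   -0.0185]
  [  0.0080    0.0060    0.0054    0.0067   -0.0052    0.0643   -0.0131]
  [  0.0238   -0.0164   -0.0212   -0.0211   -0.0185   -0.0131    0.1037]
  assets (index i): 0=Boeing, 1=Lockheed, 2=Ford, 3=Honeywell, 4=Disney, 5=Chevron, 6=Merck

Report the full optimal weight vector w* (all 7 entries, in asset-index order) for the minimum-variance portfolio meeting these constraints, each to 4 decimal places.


u=Σ⁻¹μ = [0.8673  1.4412  1.4690  0.3609  1.3010  2.1052  2.6364]
v=Σ⁻¹𝟙 = [18.7705  6.6897  21.2224  9.0805  19.4446  15.0946  17.9552]
a=μᵀu=1.183510  b=𝟙ᵀu=10.181050  c=𝟙ᵀv=108.257519  D=ac−b²=24.470058
λ₁=(c·0.118−b)/D = (108.257519·0.118−10.181050)/24.470058 = 0.105980
λ₂=(a−b·0.118)/D = (1.183510−10.181050·0.118)/24.470058 = -0.000730
w* = 0.105980·u + -0.000730·v:
  w_0 = 0.105980·0.8673 + -0.000730·18.7705 = 0.0782  (Boeing)
  w_1 = 0.105980·1.4412 + -0.000730·6.6897 = 0.1479  (Lockheed)
  w_2 = 0.105980·1.4690 + -0.000730·21.2224 = 0.1402  (Ford)
  w_3 = 0.105980·0.3609 + -0.000730·9.0805 = 0.0316  (Honeywell)
  w_4 = 0.105980·1.3010 + -0.000730·19.4446 = 0.1237  (Disney)
  w_5 = 0.105980·2.1052 + -0.000730·15.0946 = 0.2121  (Chevron)
  w_6 = 0.105980·2.6364 + -0.000730·17.9552 = 0.2663  (Merck)
Σw_i=1.0000  μᵀw=0.1180
σ²=wᵀΣw=λ₁·μ_p+λ₂ = 0.105980·0.118 + -0.000730 = 0.011776 ≈ 0.0118

0.0782  0.1479  0.1402  0.0316  0.1237  0.2121  0.2663


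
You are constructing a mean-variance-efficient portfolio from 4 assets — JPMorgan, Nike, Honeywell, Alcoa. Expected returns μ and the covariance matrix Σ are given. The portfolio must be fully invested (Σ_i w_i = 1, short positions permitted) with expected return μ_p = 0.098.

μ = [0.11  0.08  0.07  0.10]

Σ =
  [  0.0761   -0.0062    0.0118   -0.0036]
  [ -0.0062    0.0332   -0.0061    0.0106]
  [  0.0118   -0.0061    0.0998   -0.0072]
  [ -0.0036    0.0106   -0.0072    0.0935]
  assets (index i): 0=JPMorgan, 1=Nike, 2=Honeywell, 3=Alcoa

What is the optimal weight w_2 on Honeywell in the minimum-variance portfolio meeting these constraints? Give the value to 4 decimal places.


p=Σ⁻¹μ = [1.5820  2.5536  0.7352  0.8975]
q=Σ⁻¹𝟙 = [14.4701  32.1248  10.8822  8.4484]
a=μᵀp=0.519521  b=𝟙ᵀp=5.768289  c=𝟙ᵀq=65.925493  D=ac−b²=0.976540
λ₁=(c·0.098−b)/D = (65.925493·0.098−5.768289)/0.976540 = 0.709043
λ₂=(a−b·0.098)/D = (0.519521−5.768289·0.098)/0.976540 = -0.046871
w* = 0.709043·p + -0.046871·q:
  w_0 = 0.709043·1.5820 + -0.046871·14.4701 = 0.4435  (JPMorgan)
  w_1 = 0.709043·2.5536 + -0.046871·32.1248 = 0.3049  (Nike)
  w_2 = 0.709043·0.7352 + -0.046871·10.8822 = 0.0112  (Honeywell)
  w_3 = 0.709043·0.8975 + -0.046871·8.4484 = 0.2404  (Alcoa)
Σw_i=1.0000  μᵀw=0.0980
σ²=wᵀΣw=λ₁·μ_p+λ₂ = 0.709043·0.098 + -0.046871 = 0.022616 ≈ 0.0226

0.0112


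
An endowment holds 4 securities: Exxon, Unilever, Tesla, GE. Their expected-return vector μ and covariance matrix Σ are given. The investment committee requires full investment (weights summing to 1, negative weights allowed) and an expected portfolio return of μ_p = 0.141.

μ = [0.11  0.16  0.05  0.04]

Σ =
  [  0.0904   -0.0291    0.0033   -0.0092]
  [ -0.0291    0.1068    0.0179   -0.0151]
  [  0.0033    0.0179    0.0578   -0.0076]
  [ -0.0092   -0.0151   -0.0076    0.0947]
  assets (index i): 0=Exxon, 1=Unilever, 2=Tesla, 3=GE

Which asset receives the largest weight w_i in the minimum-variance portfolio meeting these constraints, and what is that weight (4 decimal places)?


Unilever (0.5780)

g=Σ⁻¹μ = [1.9986  2.1446  0.2151  0.9758]
h=Σ⁻¹𝟙 = [16.5253  13.6824  14.1561  15.4828]
a=μᵀg=0.612771  b=𝟙ᵀg=5.334085  c=𝟙ᵀh=59.846593  D=ac−b²=8.219769
λ₁=(c·0.141−b)/D = (59.846593·0.141−5.334085)/8.219769 = 0.377661
λ₂=(a−b·0.141)/D = (0.612771−5.334085·0.141)/8.219769 = -0.016951
w* = 0.377661·g + -0.016951·h:
  w_0 = 0.377661·1.9986 + -0.016951·16.5253 = 0.4747  (Exxon)
  w_1 = 0.377661·2.1446 + -0.016951·13.6824 = 0.5780  (Unilever)
  w_2 = 0.377661·0.2151 + -0.016951·14.1561 = -0.1587  (Tesla)
  w_3 = 0.377661·0.9758 + -0.016951·15.4828 = 0.1061  (GE)
Σw_i=1.0000  μᵀw=0.1410
σ²=wᵀΣw=λ₁·μ_p+λ₂ = 0.377661·0.141 + -0.016951 = 0.036299 ≈ 0.0363


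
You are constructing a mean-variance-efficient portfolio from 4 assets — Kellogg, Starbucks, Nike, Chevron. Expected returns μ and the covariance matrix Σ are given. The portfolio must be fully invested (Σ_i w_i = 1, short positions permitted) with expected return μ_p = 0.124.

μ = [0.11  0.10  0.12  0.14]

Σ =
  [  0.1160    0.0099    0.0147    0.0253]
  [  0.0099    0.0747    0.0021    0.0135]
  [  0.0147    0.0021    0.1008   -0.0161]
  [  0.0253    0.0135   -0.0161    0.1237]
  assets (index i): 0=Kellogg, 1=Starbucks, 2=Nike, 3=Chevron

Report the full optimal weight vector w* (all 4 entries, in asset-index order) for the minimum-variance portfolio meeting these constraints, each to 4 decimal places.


0.0744  0.1575  0.3735  0.3947

u=Σ⁻¹μ = [0.4598  1.0450  1.2757  1.0897]
v=Σ⁻¹𝟙 = [4.8130  11.1627  10.1363  7.2007]
a=μᵀu=0.460717  b=𝟙ᵀu=3.870158  c=𝟙ᵀv=33.312734  D=ac−b²=0.369622
λ₁=(c·0.124−b)/D = (33.312734·0.124−3.870158)/0.369622 = 0.705102
λ₂=(a−b·0.124)/D = (0.460717−3.870158·0.124)/0.369622 = -0.051898
w* = 0.705102·u + -0.051898·v:
  w_0 = 0.705102·0.4598 + -0.051898·4.8130 = 0.0744  (Kellogg)
  w_1 = 0.705102·1.0450 + -0.051898·11.1627 = 0.1575  (Starbucks)
  w_2 = 0.705102·1.2757 + -0.051898·10.1363 = 0.3735  (Nike)
  w_3 = 0.705102·1.0897 + -0.051898·7.2007 = 0.3947  (Chevron)
Σw_i=1.0000  μᵀw=0.1240
σ²=wᵀΣw=λ₁·μ_p+λ₂ = 0.705102·0.124 + -0.051898 = 0.035535 ≈ 0.0355


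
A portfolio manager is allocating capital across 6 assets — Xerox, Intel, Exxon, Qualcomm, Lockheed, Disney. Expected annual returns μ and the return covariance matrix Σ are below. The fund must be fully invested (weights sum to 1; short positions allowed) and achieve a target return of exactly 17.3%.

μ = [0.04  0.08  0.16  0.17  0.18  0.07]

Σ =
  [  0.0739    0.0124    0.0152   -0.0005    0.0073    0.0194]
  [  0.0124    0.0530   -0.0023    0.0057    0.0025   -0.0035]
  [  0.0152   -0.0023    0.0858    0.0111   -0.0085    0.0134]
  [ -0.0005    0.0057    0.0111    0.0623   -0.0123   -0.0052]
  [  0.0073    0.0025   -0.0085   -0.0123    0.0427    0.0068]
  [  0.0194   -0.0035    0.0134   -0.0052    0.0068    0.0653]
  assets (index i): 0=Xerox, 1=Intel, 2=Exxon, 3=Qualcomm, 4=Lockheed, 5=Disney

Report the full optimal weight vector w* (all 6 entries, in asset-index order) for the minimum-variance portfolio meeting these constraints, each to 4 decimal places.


x=Σ⁻¹μ = [-0.7735  1.1932  2.0455  3.4004  5.5630  0.6375]
y=Σ⁻¹𝟙 = [3.0968  15.9825  9.9183  19.2858  27.5923  11.8777]
a=μᵀx=2.015827  b=𝟙ᵀx=12.066030  c=𝟙ᵀy=87.753347  D=ac−b²=31.306458
λ₁=(c·0.173−b)/D = (87.753347·0.173−12.066030)/31.306458 = 0.099510
λ₂=(a−b·0.173)/D = (2.015827−12.066030·0.173)/31.306458 = -0.002287
w* = 0.099510·x + -0.002287·y:
  w_0 = 0.099510·-0.7735 + -0.002287·3.0968 = -0.0841  (Xerox)
  w_1 = 0.099510·1.1932 + -0.002287·15.9825 = 0.0822  (Intel)
  w_2 = 0.099510·2.0455 + -0.002287·9.9183 = 0.1809  (Exxon)
  w_3 = 0.099510·3.4004 + -0.002287·19.2858 = 0.2943  (Qualcomm)
  w_4 = 0.099510·5.5630 + -0.002287·27.5923 = 0.4905  (Lockheed)
  w_5 = 0.099510·0.6375 + -0.002287·11.8777 = 0.0363  (Disney)
Σw_i=1.0000  μᵀw=0.1730
σ²=wᵀΣw=λ₁·μ_p+λ₂ = 0.099510·0.173 + -0.002287 = 0.014928 ≈ 0.0149

-0.0841  0.0822  0.1809  0.2943  0.4905  0.0363


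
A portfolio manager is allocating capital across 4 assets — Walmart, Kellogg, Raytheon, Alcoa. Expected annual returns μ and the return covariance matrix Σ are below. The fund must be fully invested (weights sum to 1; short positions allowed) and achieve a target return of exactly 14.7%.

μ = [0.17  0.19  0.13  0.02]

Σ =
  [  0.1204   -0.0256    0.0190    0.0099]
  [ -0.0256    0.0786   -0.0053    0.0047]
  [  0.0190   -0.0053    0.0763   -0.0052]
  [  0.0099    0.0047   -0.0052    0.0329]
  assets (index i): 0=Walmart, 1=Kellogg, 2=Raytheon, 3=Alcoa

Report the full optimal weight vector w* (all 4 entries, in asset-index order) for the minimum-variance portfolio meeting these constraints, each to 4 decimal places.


0.2273  0.3986  0.2286  0.1455

p=Σ⁻¹μ = [1.8640  3.1321  1.4455  -0.1720]
q=Σ⁻¹𝟙 = [6.6940  14.1602  14.3740  28.6298]
a=μᵀp=1.096456  b=𝟙ᵀp=6.269631  c=𝟙ᵀq=63.858022  D=ac−b²=30.709240
λ₁=(c·0.147−b)/D = (63.858022·0.147−6.269631)/30.709240 = 0.101517
λ₂=(a−b·0.147)/D = (1.096456−6.269631·0.147)/30.709240 = 0.005693
w* = 0.101517·p + 0.005693·q:
  w_0 = 0.101517·1.8640 + 0.005693·6.6940 = 0.2273  (Walmart)
  w_1 = 0.101517·3.1321 + 0.005693·14.1602 = 0.3986  (Kellogg)
  w_2 = 0.101517·1.4455 + 0.005693·14.3740 = 0.2286  (Raytheon)
  w_3 = 0.101517·-0.1720 + 0.005693·28.6298 = 0.1455  (Alcoa)
Σw_i=1.0000  μᵀw=0.1470
σ²=wᵀΣw=λ₁·μ_p+λ₂ = 0.101517·0.147 + 0.005693 = 0.020616 ≈ 0.0206


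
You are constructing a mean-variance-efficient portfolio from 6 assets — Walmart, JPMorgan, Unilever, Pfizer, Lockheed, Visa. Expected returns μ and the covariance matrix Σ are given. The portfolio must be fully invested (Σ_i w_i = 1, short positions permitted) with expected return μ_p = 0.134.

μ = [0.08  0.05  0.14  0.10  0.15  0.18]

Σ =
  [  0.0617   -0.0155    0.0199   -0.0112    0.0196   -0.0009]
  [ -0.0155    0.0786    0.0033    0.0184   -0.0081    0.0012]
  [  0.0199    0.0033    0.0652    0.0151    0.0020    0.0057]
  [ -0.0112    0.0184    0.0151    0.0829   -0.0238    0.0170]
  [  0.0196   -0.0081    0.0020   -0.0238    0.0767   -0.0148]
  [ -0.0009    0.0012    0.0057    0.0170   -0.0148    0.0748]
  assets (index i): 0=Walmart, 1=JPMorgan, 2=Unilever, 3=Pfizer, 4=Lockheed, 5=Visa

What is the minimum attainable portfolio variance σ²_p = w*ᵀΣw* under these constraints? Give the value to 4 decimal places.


0.0146

x=Σ⁻¹μ = [0.3611  0.6297  1.4389  1.1092  2.7344  2.5800]
y=Σ⁻¹𝟙 = [14.9809  14.1669  5.5677  12.0074  16.8936  13.5113]
a=μᵀx=1.247277  b=𝟙ᵀx=8.853105  c=𝟙ᵀy=77.127759  D=ac−b²=17.822181
λ₁=(c·0.134−b)/D = (77.127759·0.134−8.853105)/17.822181 = 0.083156
λ₂=(a−b·0.134)/D = (1.247277−8.853105·0.134)/17.822181 = 0.003420
w* = 0.083156·x + 0.003420·y:
  w_0 = 0.083156·0.3611 + 0.003420·14.9809 = 0.0813  (Walmart)
  w_1 = 0.083156·0.6297 + 0.003420·14.1669 = 0.1008  (JPMorgan)
  w_2 = 0.083156·1.4389 + 0.003420·5.5677 = 0.1387  (Unilever)
  w_3 = 0.083156·1.1092 + 0.003420·12.0074 = 0.1333  (Pfizer)
  w_4 = 0.083156·2.7344 + 0.003420·16.8936 = 0.2852  (Lockheed)
  w_5 = 0.083156·2.5800 + 0.003420·13.5113 = 0.2608  (Visa)
Σw_i=1.0000  μᵀw=0.1340
σ²=wᵀΣw=λ₁·μ_p+λ₂ = 0.083156·0.134 + 0.003420 = 0.014563 ≈ 0.0146


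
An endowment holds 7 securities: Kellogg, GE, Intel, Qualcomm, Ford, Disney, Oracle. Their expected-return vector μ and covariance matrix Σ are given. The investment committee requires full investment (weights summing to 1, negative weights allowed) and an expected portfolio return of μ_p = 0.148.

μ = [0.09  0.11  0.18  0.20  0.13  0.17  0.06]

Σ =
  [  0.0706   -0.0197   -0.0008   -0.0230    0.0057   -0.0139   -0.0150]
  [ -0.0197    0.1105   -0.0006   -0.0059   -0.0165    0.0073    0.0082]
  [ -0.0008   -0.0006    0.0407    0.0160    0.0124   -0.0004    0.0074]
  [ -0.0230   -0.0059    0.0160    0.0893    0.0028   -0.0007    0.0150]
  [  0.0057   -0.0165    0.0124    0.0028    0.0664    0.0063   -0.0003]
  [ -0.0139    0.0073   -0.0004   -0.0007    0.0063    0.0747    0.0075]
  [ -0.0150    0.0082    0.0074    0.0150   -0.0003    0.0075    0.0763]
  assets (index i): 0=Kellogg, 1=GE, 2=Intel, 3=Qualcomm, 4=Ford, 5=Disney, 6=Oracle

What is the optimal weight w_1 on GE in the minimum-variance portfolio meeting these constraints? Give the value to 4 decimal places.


p=Σ⁻¹μ = [3.0557  1.6841  3.1536  2.5312  1.1717  2.6064  0.1510]
q=Σ⁻¹𝟙 = [27.6392  14.7440  14.1163  14.6214  11.7090  15.1831  11.2653]
a=μᵀp=2.138632  b=𝟙ᵀp=14.353805  c=𝟙ᵀq=109.278361  D=ac−b²=27.674512
λ₁=(c·0.148−b)/D = (109.278361·0.148−14.353805)/27.674512 = 0.065743
λ₂=(a−b·0.148)/D = (2.138632−14.353805·0.148)/27.674512 = 0.000516
w* = 0.065743·p + 0.000516·q:
  w_0 = 0.065743·3.0557 + 0.000516·27.6392 = 0.2151  (Kellogg)
  w_1 = 0.065743·1.6841 + 0.000516·14.7440 = 0.1183  (GE)
  w_2 = 0.065743·3.1536 + 0.000516·14.1163 = 0.2146  (Intel)
  w_3 = 0.065743·2.5312 + 0.000516·14.6214 = 0.1739  (Qualcomm)
  w_4 = 0.065743·1.1717 + 0.000516·11.7090 = 0.0831  (Ford)
  w_5 = 0.065743·2.6064 + 0.000516·15.1831 = 0.1792  (Disney)
  w_6 = 0.065743·0.1510 + 0.000516·11.2653 = 0.0157  (Oracle)
Σw_i=1.0000  μᵀw=0.1480
σ²=wᵀΣw=λ₁·μ_p+λ₂ = 0.065743·0.148 + 0.000516 = 0.010245 ≈ 0.0102

0.1183


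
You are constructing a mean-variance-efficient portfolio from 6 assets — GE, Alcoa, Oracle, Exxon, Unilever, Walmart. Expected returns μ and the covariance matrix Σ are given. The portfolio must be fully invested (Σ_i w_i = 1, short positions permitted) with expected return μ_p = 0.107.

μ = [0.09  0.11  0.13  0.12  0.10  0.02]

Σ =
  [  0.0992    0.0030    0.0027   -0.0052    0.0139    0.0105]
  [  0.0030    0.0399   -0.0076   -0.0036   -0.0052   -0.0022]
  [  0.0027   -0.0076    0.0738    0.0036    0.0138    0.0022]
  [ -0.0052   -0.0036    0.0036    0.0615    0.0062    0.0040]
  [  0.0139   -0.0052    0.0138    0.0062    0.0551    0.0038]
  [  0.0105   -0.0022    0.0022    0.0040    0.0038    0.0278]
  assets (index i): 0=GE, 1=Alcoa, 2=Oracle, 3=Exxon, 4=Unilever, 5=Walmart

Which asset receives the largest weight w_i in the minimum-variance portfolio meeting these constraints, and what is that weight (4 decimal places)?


Alcoa (0.3557)

p=Σ⁻¹μ = [0.6631  3.3935  1.7436  1.9637  1.3006  0.1392]
q=Σ⁻¹𝟙 = [4.3008  31.9022  12.5735  14.3517  13.1023  32.0205]
a=μᵀp=1.028120  b=𝟙ᵀp=9.203716  c=𝟙ᵀq=108.251018  D=ac−b²=26.586697
λ₁=(c·0.107−b)/D = (108.251018·0.107−9.203716)/26.586697 = 0.089486
λ₂=(a−b·0.107)/D = (1.028120−9.203716·0.107)/26.586697 = 0.001629
w* = 0.089486·p + 0.001629·q:
  w_0 = 0.089486·0.6631 + 0.001629·4.3008 = 0.0663  (GE)
  w_1 = 0.089486·3.3935 + 0.001629·31.9022 = 0.3557  (Alcoa)
  w_2 = 0.089486·1.7436 + 0.001629·12.5735 = 0.1765  (Oracle)
  w_3 = 0.089486·1.9637 + 0.001629·14.3517 = 0.1991  (Exxon)
  w_4 = 0.089486·1.3006 + 0.001629·13.1023 = 0.1377  (Unilever)
  w_5 = 0.089486·0.1392 + 0.001629·32.0205 = 0.0646  (Walmart)
Σw_i=1.0000  μᵀw=0.1070
σ²=wᵀΣw=λ₁·μ_p+λ₂ = 0.089486·0.107 + 0.001629 = 0.011205 ≈ 0.0112


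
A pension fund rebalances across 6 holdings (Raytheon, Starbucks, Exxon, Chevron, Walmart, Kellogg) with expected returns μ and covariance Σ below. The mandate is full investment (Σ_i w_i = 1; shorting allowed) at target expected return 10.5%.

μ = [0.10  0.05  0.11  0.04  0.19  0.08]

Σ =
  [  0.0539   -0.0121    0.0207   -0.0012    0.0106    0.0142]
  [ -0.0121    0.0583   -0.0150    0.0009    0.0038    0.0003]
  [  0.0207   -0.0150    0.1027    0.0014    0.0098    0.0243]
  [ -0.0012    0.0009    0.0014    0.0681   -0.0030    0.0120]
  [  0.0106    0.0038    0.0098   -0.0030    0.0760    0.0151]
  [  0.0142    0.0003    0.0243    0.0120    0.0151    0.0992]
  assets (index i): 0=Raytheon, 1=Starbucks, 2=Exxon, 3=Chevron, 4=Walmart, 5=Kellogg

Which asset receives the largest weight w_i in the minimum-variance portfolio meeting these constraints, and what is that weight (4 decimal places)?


g=Σ⁻¹μ = [1.4252  1.1918  0.7402  0.6763  2.1719  0.0051]
h=Σ⁻¹𝟙 = [18.6004  22.1845  7.6407  14.5124  8.5611  2.4207]
a=μᵀg=0.723648  b=𝟙ᵀg=6.210497  c=𝟙ᵀh=73.919751  D=ac−b²=14.921610
λ₁=(c·0.105−b)/D = (73.919751·0.105−6.210497)/14.921610 = 0.103948
λ₂=(a−b·0.105)/D = (0.723648−6.210497·0.105)/14.921610 = 0.004795
w* = 0.103948·g + 0.004795·h:
  w_0 = 0.103948·1.4252 + 0.004795·18.6004 = 0.2373  (Raytheon)
  w_1 = 0.103948·1.1918 + 0.004795·22.1845 = 0.2303  (Starbucks)
  w_2 = 0.103948·0.7402 + 0.004795·7.6407 = 0.1136  (Exxon)
  w_3 = 0.103948·0.6763 + 0.004795·14.5124 = 0.1399  (Chevron)
  w_4 = 0.103948·2.1719 + 0.004795·8.5611 = 0.2668  (Walmart)
  w_5 = 0.103948·0.0051 + 0.004795·2.4207 = 0.0121  (Kellogg)
Σw_i=1.0000  μᵀw=0.1050
σ²=wᵀΣw=λ₁·μ_p+λ₂ = 0.103948·0.105 + 0.004795 = 0.015709 ≈ 0.0157

Walmart (0.2668)


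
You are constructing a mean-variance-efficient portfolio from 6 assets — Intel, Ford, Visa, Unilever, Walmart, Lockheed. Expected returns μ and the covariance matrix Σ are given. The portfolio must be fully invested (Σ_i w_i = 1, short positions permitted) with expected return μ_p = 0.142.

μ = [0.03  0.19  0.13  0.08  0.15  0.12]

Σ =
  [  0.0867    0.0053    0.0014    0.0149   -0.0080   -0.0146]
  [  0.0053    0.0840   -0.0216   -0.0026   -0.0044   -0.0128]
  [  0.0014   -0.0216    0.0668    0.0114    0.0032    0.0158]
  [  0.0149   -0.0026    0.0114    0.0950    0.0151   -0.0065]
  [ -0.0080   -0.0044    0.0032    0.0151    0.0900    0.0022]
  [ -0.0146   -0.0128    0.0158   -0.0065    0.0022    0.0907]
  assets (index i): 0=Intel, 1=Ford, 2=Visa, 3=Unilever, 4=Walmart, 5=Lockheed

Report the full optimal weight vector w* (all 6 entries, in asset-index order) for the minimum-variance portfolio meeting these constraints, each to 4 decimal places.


0.0648  0.3164  0.2512  0.0480  0.1698  0.1499

g=Σ⁻¹μ = [0.4330  3.1875  2.4904  0.3923  1.6725  1.3963]
h=Σ⁻¹𝟙 = [12.3088  17.9561  15.8431  6.3013  11.1457  12.9621]
a=μᵀg=1.392175  b=𝟙ᵀg=9.571940  c=𝟙ᵀh=76.517157  D=ac−b²=14.903235
λ₁=(c·0.142−b)/D = (76.517157·0.142−9.571940)/14.903235 = 0.086793
λ₂=(a−b·0.142)/D = (1.392175−9.571940·0.142)/14.903235 = 0.002212
w* = 0.086793·g + 0.002212·h:
  w_0 = 0.086793·0.4330 + 0.002212·12.3088 = 0.0648  (Intel)
  w_1 = 0.086793·3.1875 + 0.002212·17.9561 = 0.3164  (Ford)
  w_2 = 0.086793·2.4904 + 0.002212·15.8431 = 0.2512  (Visa)
  w_3 = 0.086793·0.3923 + 0.002212·6.3013 = 0.0480  (Unilever)
  w_4 = 0.086793·1.6725 + 0.002212·11.1457 = 0.1698  (Walmart)
  w_5 = 0.086793·1.3963 + 0.002212·12.9621 = 0.1499  (Lockheed)
Σw_i=1.0000  μᵀw=0.1420
σ²=wᵀΣw=λ₁·μ_p+λ₂ = 0.086793·0.142 + 0.002212 = 0.014536 ≈ 0.0145


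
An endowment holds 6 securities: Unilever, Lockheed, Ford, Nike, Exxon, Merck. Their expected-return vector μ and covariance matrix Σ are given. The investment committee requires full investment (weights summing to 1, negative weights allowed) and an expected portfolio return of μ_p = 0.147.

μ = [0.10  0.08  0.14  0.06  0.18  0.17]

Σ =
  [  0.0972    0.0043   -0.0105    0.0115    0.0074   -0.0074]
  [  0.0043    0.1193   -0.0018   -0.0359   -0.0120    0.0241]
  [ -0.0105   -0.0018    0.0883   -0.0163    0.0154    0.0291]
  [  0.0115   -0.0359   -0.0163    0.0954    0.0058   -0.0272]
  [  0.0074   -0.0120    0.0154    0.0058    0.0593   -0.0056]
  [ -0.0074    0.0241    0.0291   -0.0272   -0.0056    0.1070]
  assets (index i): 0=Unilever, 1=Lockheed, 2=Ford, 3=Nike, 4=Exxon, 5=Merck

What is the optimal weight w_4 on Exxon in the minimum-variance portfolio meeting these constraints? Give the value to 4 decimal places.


0.4175

u=Σ⁻¹μ = [0.8227  1.0224  0.8936  1.3659  2.9320  1.6731]
v=Σ⁻¹𝟙 = [8.2494  13.2406  10.1362  18.0095  15.0206  9.5416]
a=μᵀu=1.183292  b=𝟙ᵀu=8.709618  c=𝟙ᵀv=74.197969  D=ac−b²=11.940447
λ₁=(c·0.147−b)/D = (74.197969·0.147−8.709618)/11.940447 = 0.184037
λ₂=(a−b·0.147)/D = (1.183292−8.709618·0.147)/11.940447 = -0.008125
w* = 0.184037·u + -0.008125·v:
  w_0 = 0.184037·0.8227 + -0.008125·8.2494 = 0.0844  (Unilever)
  w_1 = 0.184037·1.0224 + -0.008125·13.2406 = 0.0806  (Lockheed)
  w_2 = 0.184037·0.8936 + -0.008125·10.1362 = 0.0821  (Ford)
  w_3 = 0.184037·1.3659 + -0.008125·18.0095 = 0.1050  (Nike)
  w_4 = 0.184037·2.9320 + -0.008125·15.0206 = 0.4175  (Exxon)
  w_5 = 0.184037·1.6731 + -0.008125·9.5416 = 0.2304  (Merck)
Σw_i=1.0000  μᵀw=0.1470
σ²=wᵀΣw=λ₁·μ_p+λ₂ = 0.184037·0.147 + -0.008125 = 0.018928 ≈ 0.0189


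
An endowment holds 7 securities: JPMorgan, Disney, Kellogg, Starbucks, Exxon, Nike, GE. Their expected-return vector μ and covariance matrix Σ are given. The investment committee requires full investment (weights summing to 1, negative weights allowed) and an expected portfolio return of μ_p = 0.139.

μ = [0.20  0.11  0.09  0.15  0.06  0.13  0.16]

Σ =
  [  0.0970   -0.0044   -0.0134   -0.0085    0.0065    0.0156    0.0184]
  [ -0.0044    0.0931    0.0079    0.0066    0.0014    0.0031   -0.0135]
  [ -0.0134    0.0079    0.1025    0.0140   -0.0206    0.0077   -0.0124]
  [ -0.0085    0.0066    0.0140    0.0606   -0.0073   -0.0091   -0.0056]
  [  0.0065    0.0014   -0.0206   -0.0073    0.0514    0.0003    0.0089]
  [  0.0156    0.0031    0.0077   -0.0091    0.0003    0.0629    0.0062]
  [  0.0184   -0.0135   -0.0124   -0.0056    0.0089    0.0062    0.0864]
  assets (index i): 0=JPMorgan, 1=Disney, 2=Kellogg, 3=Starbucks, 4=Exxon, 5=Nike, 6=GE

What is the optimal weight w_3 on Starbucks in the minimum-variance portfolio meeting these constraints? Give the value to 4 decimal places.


x=Σ⁻¹μ = [1.8183  1.1441  0.9877  2.9601  1.4166  1.6915  1.7097]
y=Σ⁻¹𝟙 = [8.3512  9.4478  12.5651  19.6648  24.0027  13.4784  10.9100]
a=μᵀx=1.600870  b=𝟙ᵀx=11.728032  c=𝟙ᵀy=98.420005  D=ac−b²=20.010867
λ₁=(c·0.139−b)/D = (98.420005·0.139−11.728032)/20.010867 = 0.097564
λ₂=(a−b·0.139)/D = (1.600870−11.728032·0.139)/20.010867 = -0.001466
w* = 0.097564·x + -0.001466·y:
  w_0 = 0.097564·1.8183 + -0.001466·8.3512 = 0.1652  (JPMorgan)
  w_1 = 0.097564·1.1441 + -0.001466·9.4478 = 0.0978  (Disney)
  w_2 = 0.097564·0.9877 + -0.001466·12.5651 = 0.0780  (Kellogg)
  w_3 = 0.097564·2.9601 + -0.001466·19.6648 = 0.2600  (Starbucks)
  w_4 = 0.097564·1.4166 + -0.001466·24.0027 = 0.1030  (Exxon)
  w_5 = 0.097564·1.6915 + -0.001466·13.4784 = 0.1453  (Nike)
  w_6 = 0.097564·1.7097 + -0.001466·10.9100 = 0.1508  (GE)
Σw_i=1.0000  μᵀw=0.1390
σ²=wᵀΣw=λ₁·μ_p+λ₂ = 0.097564·0.139 + -0.001466 = 0.012096 ≈ 0.0121

0.2600


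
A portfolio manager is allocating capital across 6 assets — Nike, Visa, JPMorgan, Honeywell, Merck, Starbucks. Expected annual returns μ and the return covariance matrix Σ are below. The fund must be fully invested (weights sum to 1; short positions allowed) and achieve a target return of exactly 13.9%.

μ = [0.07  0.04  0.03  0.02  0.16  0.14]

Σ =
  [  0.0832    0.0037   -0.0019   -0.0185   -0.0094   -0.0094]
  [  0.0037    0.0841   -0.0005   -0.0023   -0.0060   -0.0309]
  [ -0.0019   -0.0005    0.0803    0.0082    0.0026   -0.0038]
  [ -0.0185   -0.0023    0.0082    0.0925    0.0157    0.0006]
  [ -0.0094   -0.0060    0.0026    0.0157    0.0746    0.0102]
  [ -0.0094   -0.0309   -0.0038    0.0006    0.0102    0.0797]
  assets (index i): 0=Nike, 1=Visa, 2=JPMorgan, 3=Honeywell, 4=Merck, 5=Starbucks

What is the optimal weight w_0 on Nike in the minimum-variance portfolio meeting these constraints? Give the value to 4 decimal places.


0.1573

u=Σ⁻¹μ = [1.2965  1.3803  0.4390  0.1034  2.0815  2.1984]
v=Σ⁻¹𝟙 = [17.7231  20.2276  12.4548  11.6745  11.4311  21.5227]
a=μᵀu=0.802020  b=𝟙ᵀu=7.499007  c=𝟙ᵀv=95.033804  D=ac−b²=19.983890
λ₁=(c·0.139−b)/D = (95.033804·0.139−7.499007)/19.983890 = 0.285765
λ₂=(a−b·0.139)/D = (0.802020−7.499007·0.139)/19.983890 = -0.012027
w* = 0.285765·u + -0.012027·v:
  w_0 = 0.285765·1.2965 + -0.012027·17.7231 = 0.1573  (Nike)
  w_1 = 0.285765·1.3803 + -0.012027·20.2276 = 0.1512  (Visa)
  w_2 = 0.285765·0.4390 + -0.012027·12.4548 = -0.0244  (JPMorgan)
  w_3 = 0.285765·0.1034 + -0.012027·11.6745 = -0.1109  (Honeywell)
  w_4 = 0.285765·2.0815 + -0.012027·11.4311 = 0.4573  (Merck)
  w_5 = 0.285765·2.1984 + -0.012027·21.5227 = 0.3694  (Starbucks)
Σw_i=1.0000  μᵀw=0.1390
σ²=wᵀΣw=λ₁·μ_p+λ₂ = 0.285765·0.139 + -0.012027 = 0.027695 ≈ 0.0277


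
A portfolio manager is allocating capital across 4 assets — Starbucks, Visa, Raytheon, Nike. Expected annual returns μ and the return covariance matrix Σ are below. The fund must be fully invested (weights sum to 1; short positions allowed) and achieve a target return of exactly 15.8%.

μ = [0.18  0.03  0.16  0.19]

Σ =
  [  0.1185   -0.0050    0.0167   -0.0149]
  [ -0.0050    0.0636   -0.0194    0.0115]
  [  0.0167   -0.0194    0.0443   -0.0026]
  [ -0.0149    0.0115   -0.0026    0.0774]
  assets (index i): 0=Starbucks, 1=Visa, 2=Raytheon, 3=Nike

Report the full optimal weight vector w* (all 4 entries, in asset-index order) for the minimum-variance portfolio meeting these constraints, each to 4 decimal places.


p=Σ⁻¹μ = [1.3706  1.2584  3.8022  2.6594]
q=Σ⁻¹𝟙 = [6.5186  23.6187  31.1466  11.7118]
a=μᵀp=1.398101  b=𝟙ᵀp=9.090599  c=𝟙ᵀq=72.995679  D=ac−b²=19.416350
λ₁=(c·0.158−b)/D = (72.995679·0.158−9.090599)/19.416350 = 0.125807
λ₂=(a−b·0.158)/D = (1.398101−9.090599·0.158)/19.416350 = -0.001968
w* = 0.125807·p + -0.001968·q:
  w_0 = 0.125807·1.3706 + -0.001968·6.5186 = 0.1596  (Starbucks)
  w_1 = 0.125807·1.2584 + -0.001968·23.6187 = 0.1118  (Visa)
  w_2 = 0.125807·3.8022 + -0.001968·31.1466 = 0.4170  (Raytheon)
  w_3 = 0.125807·2.6594 + -0.001968·11.7118 = 0.3115  (Nike)
Σw_i=1.0000  μᵀw=0.1580
σ²=wᵀΣw=λ₁·μ_p+λ₂ = 0.125807·0.158 + -0.001968 = 0.017909 ≈ 0.0179

0.1596  0.1118  0.4170  0.3115


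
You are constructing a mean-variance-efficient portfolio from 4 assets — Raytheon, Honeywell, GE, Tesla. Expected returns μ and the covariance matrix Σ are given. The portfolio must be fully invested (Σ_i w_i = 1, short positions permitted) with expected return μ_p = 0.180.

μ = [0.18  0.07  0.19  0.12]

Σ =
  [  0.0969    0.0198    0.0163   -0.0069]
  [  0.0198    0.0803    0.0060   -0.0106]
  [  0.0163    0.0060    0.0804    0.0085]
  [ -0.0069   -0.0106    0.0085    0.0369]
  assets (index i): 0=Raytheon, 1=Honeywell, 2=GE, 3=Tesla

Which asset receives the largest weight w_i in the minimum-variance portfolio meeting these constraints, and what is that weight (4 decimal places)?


x=Σ⁻¹μ = [1.6697  0.7920  1.6038  3.4223]
y=Σ⁻¹𝟙 = [8.6231  13.9809  6.3405  31.2684]
a=μᵀx=1.071373  b=𝟙ᵀx=7.487722  c=𝟙ᵀy=60.212854  D=ac−b²=8.444446
λ₁=(c·0.180−b)/D = (60.212854·0.180−7.487722)/8.444446 = 0.396781
λ₂=(a−b·0.180)/D = (1.071373−7.487722·0.180)/8.444446 = -0.032734
w* = 0.396781·x + -0.032734·y:
  w_0 = 0.396781·1.6697 + -0.032734·8.6231 = 0.3802  (Raytheon)
  w_1 = 0.396781·0.7920 + -0.032734·13.9809 = -0.1434  (Honeywell)
  w_2 = 0.396781·1.6038 + -0.032734·6.3405 = 0.4288  (GE)
  w_3 = 0.396781·3.4223 + -0.032734·31.2684 = 0.3344  (Tesla)
Σw_i=1.0000  μᵀw=0.1800
σ²=wᵀΣw=λ₁·μ_p+λ₂ = 0.396781·0.180 + -0.032734 = 0.038687 ≈ 0.0387

GE (0.4288)


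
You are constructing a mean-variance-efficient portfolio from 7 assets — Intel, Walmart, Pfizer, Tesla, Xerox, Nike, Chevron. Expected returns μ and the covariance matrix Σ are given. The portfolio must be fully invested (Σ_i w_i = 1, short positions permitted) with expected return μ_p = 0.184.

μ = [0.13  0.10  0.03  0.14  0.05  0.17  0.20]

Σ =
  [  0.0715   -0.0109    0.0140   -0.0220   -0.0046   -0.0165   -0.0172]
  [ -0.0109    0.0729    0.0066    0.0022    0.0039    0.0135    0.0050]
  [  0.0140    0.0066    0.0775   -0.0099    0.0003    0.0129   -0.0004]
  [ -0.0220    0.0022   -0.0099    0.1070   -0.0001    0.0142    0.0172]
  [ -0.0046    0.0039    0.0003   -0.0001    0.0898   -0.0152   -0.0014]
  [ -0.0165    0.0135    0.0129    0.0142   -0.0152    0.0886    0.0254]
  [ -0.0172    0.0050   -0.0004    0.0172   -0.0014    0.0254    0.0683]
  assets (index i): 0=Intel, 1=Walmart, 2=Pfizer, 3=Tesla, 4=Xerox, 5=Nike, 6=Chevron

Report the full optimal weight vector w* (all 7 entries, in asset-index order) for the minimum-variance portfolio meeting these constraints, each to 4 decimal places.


g=Σ⁻¹μ = [3.6431  1.3745  -0.4763  1.3174  1.0027  1.6055  2.8340]
h=Σ⁻¹𝟙 = [24.3697  12.9514  7.3068  11.3161  13.6072  9.3446  13.8270]
a=μᵀg=1.671080  b=𝟙ᵀg=11.300995  c=𝟙ᵀh=92.722737  D=ac−b²=27.234581
λ₁=(c·0.184−b)/D = (92.722737·0.184−11.300995)/27.234581 = 0.211495
λ₂=(a−b·0.184)/D = (1.671080−11.300995·0.184)/27.234581 = -0.014992
w* = 0.211495·g + -0.014992·h:
  w_0 = 0.211495·3.6431 + -0.014992·24.3697 = 0.4051  (Intel)
  w_1 = 0.211495·1.3745 + -0.014992·12.9514 = 0.0965  (Walmart)
  w_2 = 0.211495·-0.4763 + -0.014992·7.3068 = -0.2103  (Pfizer)
  w_3 = 0.211495·1.3174 + -0.014992·11.3161 = 0.1090  (Tesla)
  w_4 = 0.211495·1.0027 + -0.014992·13.6072 = 0.0081  (Xerox)
  w_5 = 0.211495·1.6055 + -0.014992·9.3446 = 0.1995  (Nike)
  w_6 = 0.211495·2.8340 + -0.014992·13.8270 = 0.3921  (Chevron)
Σw_i=1.0000  μᵀw=0.1840
σ²=wᵀΣw=λ₁·μ_p+λ₂ = 0.211495·0.184 + -0.014992 = 0.023923 ≈ 0.0239

0.4051  0.0965  -0.2103  0.1090  0.0081  0.1995  0.3921
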